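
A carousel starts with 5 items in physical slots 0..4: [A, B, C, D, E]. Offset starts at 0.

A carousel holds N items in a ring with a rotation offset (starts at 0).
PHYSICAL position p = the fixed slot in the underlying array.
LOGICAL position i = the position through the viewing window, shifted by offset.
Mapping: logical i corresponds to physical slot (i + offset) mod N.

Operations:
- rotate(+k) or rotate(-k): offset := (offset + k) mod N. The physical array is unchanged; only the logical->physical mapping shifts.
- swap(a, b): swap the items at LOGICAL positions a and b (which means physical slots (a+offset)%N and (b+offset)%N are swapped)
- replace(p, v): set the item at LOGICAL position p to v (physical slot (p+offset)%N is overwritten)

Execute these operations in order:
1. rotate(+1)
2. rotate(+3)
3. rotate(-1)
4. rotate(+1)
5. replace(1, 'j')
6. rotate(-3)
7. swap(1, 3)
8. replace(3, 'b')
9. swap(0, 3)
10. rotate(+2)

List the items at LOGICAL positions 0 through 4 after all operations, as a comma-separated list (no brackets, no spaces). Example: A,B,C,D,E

After op 1 (rotate(+1)): offset=1, physical=[A,B,C,D,E], logical=[B,C,D,E,A]
After op 2 (rotate(+3)): offset=4, physical=[A,B,C,D,E], logical=[E,A,B,C,D]
After op 3 (rotate(-1)): offset=3, physical=[A,B,C,D,E], logical=[D,E,A,B,C]
After op 4 (rotate(+1)): offset=4, physical=[A,B,C,D,E], logical=[E,A,B,C,D]
After op 5 (replace(1, 'j')): offset=4, physical=[j,B,C,D,E], logical=[E,j,B,C,D]
After op 6 (rotate(-3)): offset=1, physical=[j,B,C,D,E], logical=[B,C,D,E,j]
After op 7 (swap(1, 3)): offset=1, physical=[j,B,E,D,C], logical=[B,E,D,C,j]
After op 8 (replace(3, 'b')): offset=1, physical=[j,B,E,D,b], logical=[B,E,D,b,j]
After op 9 (swap(0, 3)): offset=1, physical=[j,b,E,D,B], logical=[b,E,D,B,j]
After op 10 (rotate(+2)): offset=3, physical=[j,b,E,D,B], logical=[D,B,j,b,E]

Answer: D,B,j,b,E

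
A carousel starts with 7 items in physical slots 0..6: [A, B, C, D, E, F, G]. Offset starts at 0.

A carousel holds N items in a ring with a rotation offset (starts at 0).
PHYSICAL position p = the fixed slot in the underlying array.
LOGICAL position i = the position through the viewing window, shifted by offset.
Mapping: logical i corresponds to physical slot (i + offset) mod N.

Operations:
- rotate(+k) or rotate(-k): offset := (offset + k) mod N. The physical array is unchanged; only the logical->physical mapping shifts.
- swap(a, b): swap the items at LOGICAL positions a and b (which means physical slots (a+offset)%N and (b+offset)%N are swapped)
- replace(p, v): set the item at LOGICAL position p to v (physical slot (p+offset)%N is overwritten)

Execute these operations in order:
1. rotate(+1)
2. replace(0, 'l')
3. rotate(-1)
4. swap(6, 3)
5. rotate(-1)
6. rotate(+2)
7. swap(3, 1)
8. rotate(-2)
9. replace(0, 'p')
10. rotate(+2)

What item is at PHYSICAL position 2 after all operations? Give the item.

After op 1 (rotate(+1)): offset=1, physical=[A,B,C,D,E,F,G], logical=[B,C,D,E,F,G,A]
After op 2 (replace(0, 'l')): offset=1, physical=[A,l,C,D,E,F,G], logical=[l,C,D,E,F,G,A]
After op 3 (rotate(-1)): offset=0, physical=[A,l,C,D,E,F,G], logical=[A,l,C,D,E,F,G]
After op 4 (swap(6, 3)): offset=0, physical=[A,l,C,G,E,F,D], logical=[A,l,C,G,E,F,D]
After op 5 (rotate(-1)): offset=6, physical=[A,l,C,G,E,F,D], logical=[D,A,l,C,G,E,F]
After op 6 (rotate(+2)): offset=1, physical=[A,l,C,G,E,F,D], logical=[l,C,G,E,F,D,A]
After op 7 (swap(3, 1)): offset=1, physical=[A,l,E,G,C,F,D], logical=[l,E,G,C,F,D,A]
After op 8 (rotate(-2)): offset=6, physical=[A,l,E,G,C,F,D], logical=[D,A,l,E,G,C,F]
After op 9 (replace(0, 'p')): offset=6, physical=[A,l,E,G,C,F,p], logical=[p,A,l,E,G,C,F]
After op 10 (rotate(+2)): offset=1, physical=[A,l,E,G,C,F,p], logical=[l,E,G,C,F,p,A]

Answer: E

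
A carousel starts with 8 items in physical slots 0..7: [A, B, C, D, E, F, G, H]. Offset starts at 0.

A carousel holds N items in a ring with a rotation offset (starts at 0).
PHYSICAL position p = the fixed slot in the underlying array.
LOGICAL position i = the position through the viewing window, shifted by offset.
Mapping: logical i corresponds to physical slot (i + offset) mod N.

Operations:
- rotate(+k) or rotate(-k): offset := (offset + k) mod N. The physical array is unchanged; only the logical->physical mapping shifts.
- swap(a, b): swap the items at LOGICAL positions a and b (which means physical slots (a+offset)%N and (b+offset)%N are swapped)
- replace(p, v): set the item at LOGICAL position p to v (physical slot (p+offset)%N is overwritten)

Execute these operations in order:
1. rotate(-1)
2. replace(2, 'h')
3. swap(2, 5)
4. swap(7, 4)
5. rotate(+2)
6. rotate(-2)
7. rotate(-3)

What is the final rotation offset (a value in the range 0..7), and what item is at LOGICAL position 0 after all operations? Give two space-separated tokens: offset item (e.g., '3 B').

Answer: 4 h

Derivation:
After op 1 (rotate(-1)): offset=7, physical=[A,B,C,D,E,F,G,H], logical=[H,A,B,C,D,E,F,G]
After op 2 (replace(2, 'h')): offset=7, physical=[A,h,C,D,E,F,G,H], logical=[H,A,h,C,D,E,F,G]
After op 3 (swap(2, 5)): offset=7, physical=[A,E,C,D,h,F,G,H], logical=[H,A,E,C,D,h,F,G]
After op 4 (swap(7, 4)): offset=7, physical=[A,E,C,G,h,F,D,H], logical=[H,A,E,C,G,h,F,D]
After op 5 (rotate(+2)): offset=1, physical=[A,E,C,G,h,F,D,H], logical=[E,C,G,h,F,D,H,A]
After op 6 (rotate(-2)): offset=7, physical=[A,E,C,G,h,F,D,H], logical=[H,A,E,C,G,h,F,D]
After op 7 (rotate(-3)): offset=4, physical=[A,E,C,G,h,F,D,H], logical=[h,F,D,H,A,E,C,G]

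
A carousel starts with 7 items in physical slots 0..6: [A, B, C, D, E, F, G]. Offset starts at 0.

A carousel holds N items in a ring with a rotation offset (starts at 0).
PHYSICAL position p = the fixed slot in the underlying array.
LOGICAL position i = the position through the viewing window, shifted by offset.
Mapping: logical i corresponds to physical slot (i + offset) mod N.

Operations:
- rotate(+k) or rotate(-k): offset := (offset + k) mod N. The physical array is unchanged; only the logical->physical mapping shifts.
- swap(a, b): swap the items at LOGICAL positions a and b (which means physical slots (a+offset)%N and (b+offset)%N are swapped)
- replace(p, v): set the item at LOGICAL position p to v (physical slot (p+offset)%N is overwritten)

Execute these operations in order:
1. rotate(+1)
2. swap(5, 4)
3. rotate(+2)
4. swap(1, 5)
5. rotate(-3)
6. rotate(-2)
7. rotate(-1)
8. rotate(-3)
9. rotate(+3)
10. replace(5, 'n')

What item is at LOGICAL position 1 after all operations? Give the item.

Answer: G

Derivation:
After op 1 (rotate(+1)): offset=1, physical=[A,B,C,D,E,F,G], logical=[B,C,D,E,F,G,A]
After op 2 (swap(5, 4)): offset=1, physical=[A,B,C,D,E,G,F], logical=[B,C,D,E,G,F,A]
After op 3 (rotate(+2)): offset=3, physical=[A,B,C,D,E,G,F], logical=[D,E,G,F,A,B,C]
After op 4 (swap(1, 5)): offset=3, physical=[A,E,C,D,B,G,F], logical=[D,B,G,F,A,E,C]
After op 5 (rotate(-3)): offset=0, physical=[A,E,C,D,B,G,F], logical=[A,E,C,D,B,G,F]
After op 6 (rotate(-2)): offset=5, physical=[A,E,C,D,B,G,F], logical=[G,F,A,E,C,D,B]
After op 7 (rotate(-1)): offset=4, physical=[A,E,C,D,B,G,F], logical=[B,G,F,A,E,C,D]
After op 8 (rotate(-3)): offset=1, physical=[A,E,C,D,B,G,F], logical=[E,C,D,B,G,F,A]
After op 9 (rotate(+3)): offset=4, physical=[A,E,C,D,B,G,F], logical=[B,G,F,A,E,C,D]
After op 10 (replace(5, 'n')): offset=4, physical=[A,E,n,D,B,G,F], logical=[B,G,F,A,E,n,D]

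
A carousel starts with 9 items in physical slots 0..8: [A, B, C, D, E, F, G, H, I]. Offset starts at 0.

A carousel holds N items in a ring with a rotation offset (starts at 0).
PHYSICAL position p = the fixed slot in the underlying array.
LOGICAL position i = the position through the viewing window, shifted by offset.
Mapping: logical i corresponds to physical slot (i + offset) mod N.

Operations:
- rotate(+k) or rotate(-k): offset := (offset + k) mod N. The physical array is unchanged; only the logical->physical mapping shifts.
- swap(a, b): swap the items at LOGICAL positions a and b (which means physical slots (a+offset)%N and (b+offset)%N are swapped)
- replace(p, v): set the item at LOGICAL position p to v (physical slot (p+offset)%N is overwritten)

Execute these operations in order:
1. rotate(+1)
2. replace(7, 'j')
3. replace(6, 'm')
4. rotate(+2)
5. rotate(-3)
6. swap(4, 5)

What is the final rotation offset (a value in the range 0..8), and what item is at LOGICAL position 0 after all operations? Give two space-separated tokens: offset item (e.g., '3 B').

Answer: 0 A

Derivation:
After op 1 (rotate(+1)): offset=1, physical=[A,B,C,D,E,F,G,H,I], logical=[B,C,D,E,F,G,H,I,A]
After op 2 (replace(7, 'j')): offset=1, physical=[A,B,C,D,E,F,G,H,j], logical=[B,C,D,E,F,G,H,j,A]
After op 3 (replace(6, 'm')): offset=1, physical=[A,B,C,D,E,F,G,m,j], logical=[B,C,D,E,F,G,m,j,A]
After op 4 (rotate(+2)): offset=3, physical=[A,B,C,D,E,F,G,m,j], logical=[D,E,F,G,m,j,A,B,C]
After op 5 (rotate(-3)): offset=0, physical=[A,B,C,D,E,F,G,m,j], logical=[A,B,C,D,E,F,G,m,j]
After op 6 (swap(4, 5)): offset=0, physical=[A,B,C,D,F,E,G,m,j], logical=[A,B,C,D,F,E,G,m,j]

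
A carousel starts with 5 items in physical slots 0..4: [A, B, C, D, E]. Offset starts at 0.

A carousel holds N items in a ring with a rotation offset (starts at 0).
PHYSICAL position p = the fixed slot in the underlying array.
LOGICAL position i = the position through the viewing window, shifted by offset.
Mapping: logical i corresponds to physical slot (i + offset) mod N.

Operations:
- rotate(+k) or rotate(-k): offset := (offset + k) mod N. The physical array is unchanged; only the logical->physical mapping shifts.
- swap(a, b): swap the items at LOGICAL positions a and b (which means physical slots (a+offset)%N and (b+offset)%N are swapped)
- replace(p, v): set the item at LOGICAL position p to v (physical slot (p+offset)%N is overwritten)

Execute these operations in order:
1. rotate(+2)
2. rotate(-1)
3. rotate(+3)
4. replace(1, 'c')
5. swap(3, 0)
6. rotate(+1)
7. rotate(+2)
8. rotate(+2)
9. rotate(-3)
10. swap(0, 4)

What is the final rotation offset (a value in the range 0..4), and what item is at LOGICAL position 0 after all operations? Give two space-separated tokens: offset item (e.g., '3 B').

Answer: 1 c

Derivation:
After op 1 (rotate(+2)): offset=2, physical=[A,B,C,D,E], logical=[C,D,E,A,B]
After op 2 (rotate(-1)): offset=1, physical=[A,B,C,D,E], logical=[B,C,D,E,A]
After op 3 (rotate(+3)): offset=4, physical=[A,B,C,D,E], logical=[E,A,B,C,D]
After op 4 (replace(1, 'c')): offset=4, physical=[c,B,C,D,E], logical=[E,c,B,C,D]
After op 5 (swap(3, 0)): offset=4, physical=[c,B,E,D,C], logical=[C,c,B,E,D]
After op 6 (rotate(+1)): offset=0, physical=[c,B,E,D,C], logical=[c,B,E,D,C]
After op 7 (rotate(+2)): offset=2, physical=[c,B,E,D,C], logical=[E,D,C,c,B]
After op 8 (rotate(+2)): offset=4, physical=[c,B,E,D,C], logical=[C,c,B,E,D]
After op 9 (rotate(-3)): offset=1, physical=[c,B,E,D,C], logical=[B,E,D,C,c]
After op 10 (swap(0, 4)): offset=1, physical=[B,c,E,D,C], logical=[c,E,D,C,B]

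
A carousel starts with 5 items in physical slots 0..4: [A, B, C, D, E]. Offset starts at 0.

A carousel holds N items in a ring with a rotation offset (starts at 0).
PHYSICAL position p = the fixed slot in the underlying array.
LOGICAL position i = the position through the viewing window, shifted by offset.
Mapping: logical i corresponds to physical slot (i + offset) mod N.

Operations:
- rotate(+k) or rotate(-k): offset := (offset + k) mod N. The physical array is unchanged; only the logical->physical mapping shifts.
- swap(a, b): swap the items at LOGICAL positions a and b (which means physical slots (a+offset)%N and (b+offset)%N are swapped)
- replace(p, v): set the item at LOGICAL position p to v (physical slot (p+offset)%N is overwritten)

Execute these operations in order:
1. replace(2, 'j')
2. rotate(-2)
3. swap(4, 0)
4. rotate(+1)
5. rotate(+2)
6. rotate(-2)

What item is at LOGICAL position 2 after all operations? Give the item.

After op 1 (replace(2, 'j')): offset=0, physical=[A,B,j,D,E], logical=[A,B,j,D,E]
After op 2 (rotate(-2)): offset=3, physical=[A,B,j,D,E], logical=[D,E,A,B,j]
After op 3 (swap(4, 0)): offset=3, physical=[A,B,D,j,E], logical=[j,E,A,B,D]
After op 4 (rotate(+1)): offset=4, physical=[A,B,D,j,E], logical=[E,A,B,D,j]
After op 5 (rotate(+2)): offset=1, physical=[A,B,D,j,E], logical=[B,D,j,E,A]
After op 6 (rotate(-2)): offset=4, physical=[A,B,D,j,E], logical=[E,A,B,D,j]

Answer: B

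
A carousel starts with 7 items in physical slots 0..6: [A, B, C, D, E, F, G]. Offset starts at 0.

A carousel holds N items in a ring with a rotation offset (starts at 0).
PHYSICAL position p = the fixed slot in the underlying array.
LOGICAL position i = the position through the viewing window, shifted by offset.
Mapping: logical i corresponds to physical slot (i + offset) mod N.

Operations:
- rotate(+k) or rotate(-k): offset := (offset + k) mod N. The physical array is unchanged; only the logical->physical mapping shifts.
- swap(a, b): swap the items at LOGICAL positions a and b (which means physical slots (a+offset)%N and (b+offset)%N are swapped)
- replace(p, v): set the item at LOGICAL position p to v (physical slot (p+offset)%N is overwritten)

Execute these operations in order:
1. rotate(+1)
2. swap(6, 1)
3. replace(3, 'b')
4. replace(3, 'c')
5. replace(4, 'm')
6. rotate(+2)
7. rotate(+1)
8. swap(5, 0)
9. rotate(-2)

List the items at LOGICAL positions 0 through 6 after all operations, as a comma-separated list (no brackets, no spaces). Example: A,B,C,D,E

After op 1 (rotate(+1)): offset=1, physical=[A,B,C,D,E,F,G], logical=[B,C,D,E,F,G,A]
After op 2 (swap(6, 1)): offset=1, physical=[C,B,A,D,E,F,G], logical=[B,A,D,E,F,G,C]
After op 3 (replace(3, 'b')): offset=1, physical=[C,B,A,D,b,F,G], logical=[B,A,D,b,F,G,C]
After op 4 (replace(3, 'c')): offset=1, physical=[C,B,A,D,c,F,G], logical=[B,A,D,c,F,G,C]
After op 5 (replace(4, 'm')): offset=1, physical=[C,B,A,D,c,m,G], logical=[B,A,D,c,m,G,C]
After op 6 (rotate(+2)): offset=3, physical=[C,B,A,D,c,m,G], logical=[D,c,m,G,C,B,A]
After op 7 (rotate(+1)): offset=4, physical=[C,B,A,D,c,m,G], logical=[c,m,G,C,B,A,D]
After op 8 (swap(5, 0)): offset=4, physical=[C,B,c,D,A,m,G], logical=[A,m,G,C,B,c,D]
After op 9 (rotate(-2)): offset=2, physical=[C,B,c,D,A,m,G], logical=[c,D,A,m,G,C,B]

Answer: c,D,A,m,G,C,B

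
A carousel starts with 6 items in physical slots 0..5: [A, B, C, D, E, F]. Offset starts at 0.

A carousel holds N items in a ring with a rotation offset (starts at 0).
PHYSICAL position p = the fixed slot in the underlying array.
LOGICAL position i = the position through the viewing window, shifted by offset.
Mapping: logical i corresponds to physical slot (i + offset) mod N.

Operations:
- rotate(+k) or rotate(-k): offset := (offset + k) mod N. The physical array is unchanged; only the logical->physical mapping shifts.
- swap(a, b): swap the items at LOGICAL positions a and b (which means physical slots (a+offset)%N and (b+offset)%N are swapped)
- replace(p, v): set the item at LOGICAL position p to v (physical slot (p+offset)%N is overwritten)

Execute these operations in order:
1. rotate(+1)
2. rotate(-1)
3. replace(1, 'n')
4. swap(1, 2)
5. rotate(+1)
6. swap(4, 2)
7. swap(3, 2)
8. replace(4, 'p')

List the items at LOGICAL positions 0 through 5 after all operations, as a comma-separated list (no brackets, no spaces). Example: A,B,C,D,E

After op 1 (rotate(+1)): offset=1, physical=[A,B,C,D,E,F], logical=[B,C,D,E,F,A]
After op 2 (rotate(-1)): offset=0, physical=[A,B,C,D,E,F], logical=[A,B,C,D,E,F]
After op 3 (replace(1, 'n')): offset=0, physical=[A,n,C,D,E,F], logical=[A,n,C,D,E,F]
After op 4 (swap(1, 2)): offset=0, physical=[A,C,n,D,E,F], logical=[A,C,n,D,E,F]
After op 5 (rotate(+1)): offset=1, physical=[A,C,n,D,E,F], logical=[C,n,D,E,F,A]
After op 6 (swap(4, 2)): offset=1, physical=[A,C,n,F,E,D], logical=[C,n,F,E,D,A]
After op 7 (swap(3, 2)): offset=1, physical=[A,C,n,E,F,D], logical=[C,n,E,F,D,A]
After op 8 (replace(4, 'p')): offset=1, physical=[A,C,n,E,F,p], logical=[C,n,E,F,p,A]

Answer: C,n,E,F,p,A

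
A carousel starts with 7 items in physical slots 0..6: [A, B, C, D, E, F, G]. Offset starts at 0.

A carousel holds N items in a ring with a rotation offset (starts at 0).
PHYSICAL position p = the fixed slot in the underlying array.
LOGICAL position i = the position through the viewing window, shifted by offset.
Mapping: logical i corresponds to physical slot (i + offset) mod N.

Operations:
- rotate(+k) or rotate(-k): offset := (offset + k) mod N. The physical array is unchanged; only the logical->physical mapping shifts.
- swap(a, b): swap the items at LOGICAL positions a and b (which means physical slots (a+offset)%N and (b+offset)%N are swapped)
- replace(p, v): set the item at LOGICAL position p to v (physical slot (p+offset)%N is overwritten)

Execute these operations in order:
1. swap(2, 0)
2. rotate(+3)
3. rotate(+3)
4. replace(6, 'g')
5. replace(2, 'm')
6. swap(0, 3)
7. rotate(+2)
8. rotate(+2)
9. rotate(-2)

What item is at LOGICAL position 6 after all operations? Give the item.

Answer: C

Derivation:
After op 1 (swap(2, 0)): offset=0, physical=[C,B,A,D,E,F,G], logical=[C,B,A,D,E,F,G]
After op 2 (rotate(+3)): offset=3, physical=[C,B,A,D,E,F,G], logical=[D,E,F,G,C,B,A]
After op 3 (rotate(+3)): offset=6, physical=[C,B,A,D,E,F,G], logical=[G,C,B,A,D,E,F]
After op 4 (replace(6, 'g')): offset=6, physical=[C,B,A,D,E,g,G], logical=[G,C,B,A,D,E,g]
After op 5 (replace(2, 'm')): offset=6, physical=[C,m,A,D,E,g,G], logical=[G,C,m,A,D,E,g]
After op 6 (swap(0, 3)): offset=6, physical=[C,m,G,D,E,g,A], logical=[A,C,m,G,D,E,g]
After op 7 (rotate(+2)): offset=1, physical=[C,m,G,D,E,g,A], logical=[m,G,D,E,g,A,C]
After op 8 (rotate(+2)): offset=3, physical=[C,m,G,D,E,g,A], logical=[D,E,g,A,C,m,G]
After op 9 (rotate(-2)): offset=1, physical=[C,m,G,D,E,g,A], logical=[m,G,D,E,g,A,C]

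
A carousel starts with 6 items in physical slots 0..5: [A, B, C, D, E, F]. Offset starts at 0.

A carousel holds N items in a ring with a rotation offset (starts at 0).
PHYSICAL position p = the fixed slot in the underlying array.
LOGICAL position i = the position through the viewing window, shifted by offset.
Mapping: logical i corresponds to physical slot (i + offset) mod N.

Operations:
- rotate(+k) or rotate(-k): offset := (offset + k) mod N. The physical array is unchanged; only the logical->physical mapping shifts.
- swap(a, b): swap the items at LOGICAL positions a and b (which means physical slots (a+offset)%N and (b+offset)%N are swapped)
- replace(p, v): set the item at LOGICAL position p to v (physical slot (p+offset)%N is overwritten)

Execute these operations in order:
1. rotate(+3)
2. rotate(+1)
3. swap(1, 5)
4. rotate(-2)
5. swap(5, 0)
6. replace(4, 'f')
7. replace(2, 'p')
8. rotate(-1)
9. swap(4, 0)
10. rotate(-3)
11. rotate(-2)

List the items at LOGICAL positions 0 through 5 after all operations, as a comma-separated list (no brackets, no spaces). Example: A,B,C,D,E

After op 1 (rotate(+3)): offset=3, physical=[A,B,C,D,E,F], logical=[D,E,F,A,B,C]
After op 2 (rotate(+1)): offset=4, physical=[A,B,C,D,E,F], logical=[E,F,A,B,C,D]
After op 3 (swap(1, 5)): offset=4, physical=[A,B,C,F,E,D], logical=[E,D,A,B,C,F]
After op 4 (rotate(-2)): offset=2, physical=[A,B,C,F,E,D], logical=[C,F,E,D,A,B]
After op 5 (swap(5, 0)): offset=2, physical=[A,C,B,F,E,D], logical=[B,F,E,D,A,C]
After op 6 (replace(4, 'f')): offset=2, physical=[f,C,B,F,E,D], logical=[B,F,E,D,f,C]
After op 7 (replace(2, 'p')): offset=2, physical=[f,C,B,F,p,D], logical=[B,F,p,D,f,C]
After op 8 (rotate(-1)): offset=1, physical=[f,C,B,F,p,D], logical=[C,B,F,p,D,f]
After op 9 (swap(4, 0)): offset=1, physical=[f,D,B,F,p,C], logical=[D,B,F,p,C,f]
After op 10 (rotate(-3)): offset=4, physical=[f,D,B,F,p,C], logical=[p,C,f,D,B,F]
After op 11 (rotate(-2)): offset=2, physical=[f,D,B,F,p,C], logical=[B,F,p,C,f,D]

Answer: B,F,p,C,f,D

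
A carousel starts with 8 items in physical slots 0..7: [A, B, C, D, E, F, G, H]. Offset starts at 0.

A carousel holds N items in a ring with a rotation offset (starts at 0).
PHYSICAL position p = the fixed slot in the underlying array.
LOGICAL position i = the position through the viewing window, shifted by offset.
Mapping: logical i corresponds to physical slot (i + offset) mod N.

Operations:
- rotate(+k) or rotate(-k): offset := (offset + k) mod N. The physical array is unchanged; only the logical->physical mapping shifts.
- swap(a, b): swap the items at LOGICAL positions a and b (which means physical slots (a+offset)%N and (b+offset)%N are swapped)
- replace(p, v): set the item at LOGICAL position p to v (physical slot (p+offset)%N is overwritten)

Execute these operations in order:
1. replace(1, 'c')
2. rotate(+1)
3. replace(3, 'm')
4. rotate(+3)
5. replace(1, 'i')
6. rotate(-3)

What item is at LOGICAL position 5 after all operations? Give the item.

Answer: G

Derivation:
After op 1 (replace(1, 'c')): offset=0, physical=[A,c,C,D,E,F,G,H], logical=[A,c,C,D,E,F,G,H]
After op 2 (rotate(+1)): offset=1, physical=[A,c,C,D,E,F,G,H], logical=[c,C,D,E,F,G,H,A]
After op 3 (replace(3, 'm')): offset=1, physical=[A,c,C,D,m,F,G,H], logical=[c,C,D,m,F,G,H,A]
After op 4 (rotate(+3)): offset=4, physical=[A,c,C,D,m,F,G,H], logical=[m,F,G,H,A,c,C,D]
After op 5 (replace(1, 'i')): offset=4, physical=[A,c,C,D,m,i,G,H], logical=[m,i,G,H,A,c,C,D]
After op 6 (rotate(-3)): offset=1, physical=[A,c,C,D,m,i,G,H], logical=[c,C,D,m,i,G,H,A]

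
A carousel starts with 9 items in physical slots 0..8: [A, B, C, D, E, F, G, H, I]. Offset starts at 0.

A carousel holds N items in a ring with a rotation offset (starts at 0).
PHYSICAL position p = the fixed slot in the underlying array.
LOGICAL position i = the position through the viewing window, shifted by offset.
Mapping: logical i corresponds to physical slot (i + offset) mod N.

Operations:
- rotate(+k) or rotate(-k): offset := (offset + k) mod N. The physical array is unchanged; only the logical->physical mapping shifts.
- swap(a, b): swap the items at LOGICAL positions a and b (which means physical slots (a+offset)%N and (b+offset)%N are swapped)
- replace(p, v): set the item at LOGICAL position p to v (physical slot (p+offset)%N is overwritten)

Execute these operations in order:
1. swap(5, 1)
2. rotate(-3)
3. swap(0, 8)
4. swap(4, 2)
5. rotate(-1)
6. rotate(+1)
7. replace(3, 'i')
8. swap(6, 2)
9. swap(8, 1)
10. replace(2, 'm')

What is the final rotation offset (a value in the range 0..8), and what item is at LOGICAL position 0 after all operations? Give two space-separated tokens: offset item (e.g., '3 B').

Answer: 6 B

Derivation:
After op 1 (swap(5, 1)): offset=0, physical=[A,F,C,D,E,B,G,H,I], logical=[A,F,C,D,E,B,G,H,I]
After op 2 (rotate(-3)): offset=6, physical=[A,F,C,D,E,B,G,H,I], logical=[G,H,I,A,F,C,D,E,B]
After op 3 (swap(0, 8)): offset=6, physical=[A,F,C,D,E,G,B,H,I], logical=[B,H,I,A,F,C,D,E,G]
After op 4 (swap(4, 2)): offset=6, physical=[A,I,C,D,E,G,B,H,F], logical=[B,H,F,A,I,C,D,E,G]
After op 5 (rotate(-1)): offset=5, physical=[A,I,C,D,E,G,B,H,F], logical=[G,B,H,F,A,I,C,D,E]
After op 6 (rotate(+1)): offset=6, physical=[A,I,C,D,E,G,B,H,F], logical=[B,H,F,A,I,C,D,E,G]
After op 7 (replace(3, 'i')): offset=6, physical=[i,I,C,D,E,G,B,H,F], logical=[B,H,F,i,I,C,D,E,G]
After op 8 (swap(6, 2)): offset=6, physical=[i,I,C,F,E,G,B,H,D], logical=[B,H,D,i,I,C,F,E,G]
After op 9 (swap(8, 1)): offset=6, physical=[i,I,C,F,E,H,B,G,D], logical=[B,G,D,i,I,C,F,E,H]
After op 10 (replace(2, 'm')): offset=6, physical=[i,I,C,F,E,H,B,G,m], logical=[B,G,m,i,I,C,F,E,H]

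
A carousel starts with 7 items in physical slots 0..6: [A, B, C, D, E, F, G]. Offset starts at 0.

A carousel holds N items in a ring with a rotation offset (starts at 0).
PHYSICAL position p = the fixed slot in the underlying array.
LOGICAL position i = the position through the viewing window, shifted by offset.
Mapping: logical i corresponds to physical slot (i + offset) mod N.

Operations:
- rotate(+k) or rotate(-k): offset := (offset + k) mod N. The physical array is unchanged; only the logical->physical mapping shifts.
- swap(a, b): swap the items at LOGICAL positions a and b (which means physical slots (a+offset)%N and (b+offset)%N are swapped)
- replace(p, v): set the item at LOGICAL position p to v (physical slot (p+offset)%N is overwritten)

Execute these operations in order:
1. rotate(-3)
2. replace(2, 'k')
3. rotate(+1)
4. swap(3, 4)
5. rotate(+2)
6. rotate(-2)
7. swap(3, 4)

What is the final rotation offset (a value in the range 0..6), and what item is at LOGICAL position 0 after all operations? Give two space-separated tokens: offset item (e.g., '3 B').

After op 1 (rotate(-3)): offset=4, physical=[A,B,C,D,E,F,G], logical=[E,F,G,A,B,C,D]
After op 2 (replace(2, 'k')): offset=4, physical=[A,B,C,D,E,F,k], logical=[E,F,k,A,B,C,D]
After op 3 (rotate(+1)): offset=5, physical=[A,B,C,D,E,F,k], logical=[F,k,A,B,C,D,E]
After op 4 (swap(3, 4)): offset=5, physical=[A,C,B,D,E,F,k], logical=[F,k,A,C,B,D,E]
After op 5 (rotate(+2)): offset=0, physical=[A,C,B,D,E,F,k], logical=[A,C,B,D,E,F,k]
After op 6 (rotate(-2)): offset=5, physical=[A,C,B,D,E,F,k], logical=[F,k,A,C,B,D,E]
After op 7 (swap(3, 4)): offset=5, physical=[A,B,C,D,E,F,k], logical=[F,k,A,B,C,D,E]

Answer: 5 F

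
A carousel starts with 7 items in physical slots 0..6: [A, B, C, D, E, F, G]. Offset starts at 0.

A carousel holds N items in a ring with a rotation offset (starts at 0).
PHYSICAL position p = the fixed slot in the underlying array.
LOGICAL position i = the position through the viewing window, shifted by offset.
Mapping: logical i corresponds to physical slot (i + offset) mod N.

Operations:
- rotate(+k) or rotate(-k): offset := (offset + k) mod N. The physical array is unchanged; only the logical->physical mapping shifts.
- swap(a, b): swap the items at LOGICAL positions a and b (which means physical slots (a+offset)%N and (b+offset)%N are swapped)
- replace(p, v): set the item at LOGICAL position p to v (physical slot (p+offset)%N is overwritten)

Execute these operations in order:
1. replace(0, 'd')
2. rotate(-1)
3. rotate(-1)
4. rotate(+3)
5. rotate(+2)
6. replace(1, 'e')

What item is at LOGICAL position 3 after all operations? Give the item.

After op 1 (replace(0, 'd')): offset=0, physical=[d,B,C,D,E,F,G], logical=[d,B,C,D,E,F,G]
After op 2 (rotate(-1)): offset=6, physical=[d,B,C,D,E,F,G], logical=[G,d,B,C,D,E,F]
After op 3 (rotate(-1)): offset=5, physical=[d,B,C,D,E,F,G], logical=[F,G,d,B,C,D,E]
After op 4 (rotate(+3)): offset=1, physical=[d,B,C,D,E,F,G], logical=[B,C,D,E,F,G,d]
After op 5 (rotate(+2)): offset=3, physical=[d,B,C,D,E,F,G], logical=[D,E,F,G,d,B,C]
After op 6 (replace(1, 'e')): offset=3, physical=[d,B,C,D,e,F,G], logical=[D,e,F,G,d,B,C]

Answer: G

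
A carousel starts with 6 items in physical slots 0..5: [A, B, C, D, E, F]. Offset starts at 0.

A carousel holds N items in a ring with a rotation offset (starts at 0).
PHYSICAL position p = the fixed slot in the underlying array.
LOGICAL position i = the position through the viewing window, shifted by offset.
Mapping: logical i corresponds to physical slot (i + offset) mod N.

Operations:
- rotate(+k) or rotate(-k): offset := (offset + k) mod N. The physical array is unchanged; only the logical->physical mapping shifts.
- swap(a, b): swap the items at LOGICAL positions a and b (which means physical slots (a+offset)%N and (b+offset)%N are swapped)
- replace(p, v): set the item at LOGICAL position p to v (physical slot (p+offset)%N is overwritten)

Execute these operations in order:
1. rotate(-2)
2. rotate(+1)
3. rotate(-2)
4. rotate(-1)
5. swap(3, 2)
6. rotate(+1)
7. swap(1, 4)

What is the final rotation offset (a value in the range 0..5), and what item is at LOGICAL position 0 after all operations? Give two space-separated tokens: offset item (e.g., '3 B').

After op 1 (rotate(-2)): offset=4, physical=[A,B,C,D,E,F], logical=[E,F,A,B,C,D]
After op 2 (rotate(+1)): offset=5, physical=[A,B,C,D,E,F], logical=[F,A,B,C,D,E]
After op 3 (rotate(-2)): offset=3, physical=[A,B,C,D,E,F], logical=[D,E,F,A,B,C]
After op 4 (rotate(-1)): offset=2, physical=[A,B,C,D,E,F], logical=[C,D,E,F,A,B]
After op 5 (swap(3, 2)): offset=2, physical=[A,B,C,D,F,E], logical=[C,D,F,E,A,B]
After op 6 (rotate(+1)): offset=3, physical=[A,B,C,D,F,E], logical=[D,F,E,A,B,C]
After op 7 (swap(1, 4)): offset=3, physical=[A,F,C,D,B,E], logical=[D,B,E,A,F,C]

Answer: 3 D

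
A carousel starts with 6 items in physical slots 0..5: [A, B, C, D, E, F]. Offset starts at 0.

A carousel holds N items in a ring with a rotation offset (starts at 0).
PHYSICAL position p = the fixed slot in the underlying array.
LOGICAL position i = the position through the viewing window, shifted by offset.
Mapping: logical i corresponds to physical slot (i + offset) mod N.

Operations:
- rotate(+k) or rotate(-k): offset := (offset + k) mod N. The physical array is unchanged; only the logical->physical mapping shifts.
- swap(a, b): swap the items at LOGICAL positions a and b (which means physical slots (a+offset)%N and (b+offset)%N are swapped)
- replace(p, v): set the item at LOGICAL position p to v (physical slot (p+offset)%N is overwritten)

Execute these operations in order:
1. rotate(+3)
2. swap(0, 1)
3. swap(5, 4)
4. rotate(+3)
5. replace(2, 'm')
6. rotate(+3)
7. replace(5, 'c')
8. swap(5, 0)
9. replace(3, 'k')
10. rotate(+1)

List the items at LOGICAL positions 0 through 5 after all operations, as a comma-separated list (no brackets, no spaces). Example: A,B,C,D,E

After op 1 (rotate(+3)): offset=3, physical=[A,B,C,D,E,F], logical=[D,E,F,A,B,C]
After op 2 (swap(0, 1)): offset=3, physical=[A,B,C,E,D,F], logical=[E,D,F,A,B,C]
After op 3 (swap(5, 4)): offset=3, physical=[A,C,B,E,D,F], logical=[E,D,F,A,C,B]
After op 4 (rotate(+3)): offset=0, physical=[A,C,B,E,D,F], logical=[A,C,B,E,D,F]
After op 5 (replace(2, 'm')): offset=0, physical=[A,C,m,E,D,F], logical=[A,C,m,E,D,F]
After op 6 (rotate(+3)): offset=3, physical=[A,C,m,E,D,F], logical=[E,D,F,A,C,m]
After op 7 (replace(5, 'c')): offset=3, physical=[A,C,c,E,D,F], logical=[E,D,F,A,C,c]
After op 8 (swap(5, 0)): offset=3, physical=[A,C,E,c,D,F], logical=[c,D,F,A,C,E]
After op 9 (replace(3, 'k')): offset=3, physical=[k,C,E,c,D,F], logical=[c,D,F,k,C,E]
After op 10 (rotate(+1)): offset=4, physical=[k,C,E,c,D,F], logical=[D,F,k,C,E,c]

Answer: D,F,k,C,E,c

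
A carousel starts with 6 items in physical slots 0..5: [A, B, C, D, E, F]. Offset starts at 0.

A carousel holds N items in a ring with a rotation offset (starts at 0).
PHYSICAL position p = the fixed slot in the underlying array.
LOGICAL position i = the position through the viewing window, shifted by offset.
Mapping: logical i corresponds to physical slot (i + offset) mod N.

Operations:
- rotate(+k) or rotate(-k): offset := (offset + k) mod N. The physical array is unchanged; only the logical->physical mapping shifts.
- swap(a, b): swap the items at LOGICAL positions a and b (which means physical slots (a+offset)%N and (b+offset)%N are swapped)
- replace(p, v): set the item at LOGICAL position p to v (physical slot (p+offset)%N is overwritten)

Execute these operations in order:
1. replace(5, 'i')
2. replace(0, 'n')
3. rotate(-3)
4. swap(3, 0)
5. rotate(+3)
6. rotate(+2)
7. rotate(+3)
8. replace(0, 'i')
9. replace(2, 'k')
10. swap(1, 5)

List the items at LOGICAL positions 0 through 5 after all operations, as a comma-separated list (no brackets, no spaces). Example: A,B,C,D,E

Answer: i,E,k,C,n,D

Derivation:
After op 1 (replace(5, 'i')): offset=0, physical=[A,B,C,D,E,i], logical=[A,B,C,D,E,i]
After op 2 (replace(0, 'n')): offset=0, physical=[n,B,C,D,E,i], logical=[n,B,C,D,E,i]
After op 3 (rotate(-3)): offset=3, physical=[n,B,C,D,E,i], logical=[D,E,i,n,B,C]
After op 4 (swap(3, 0)): offset=3, physical=[D,B,C,n,E,i], logical=[n,E,i,D,B,C]
After op 5 (rotate(+3)): offset=0, physical=[D,B,C,n,E,i], logical=[D,B,C,n,E,i]
After op 6 (rotate(+2)): offset=2, physical=[D,B,C,n,E,i], logical=[C,n,E,i,D,B]
After op 7 (rotate(+3)): offset=5, physical=[D,B,C,n,E,i], logical=[i,D,B,C,n,E]
After op 8 (replace(0, 'i')): offset=5, physical=[D,B,C,n,E,i], logical=[i,D,B,C,n,E]
After op 9 (replace(2, 'k')): offset=5, physical=[D,k,C,n,E,i], logical=[i,D,k,C,n,E]
After op 10 (swap(1, 5)): offset=5, physical=[E,k,C,n,D,i], logical=[i,E,k,C,n,D]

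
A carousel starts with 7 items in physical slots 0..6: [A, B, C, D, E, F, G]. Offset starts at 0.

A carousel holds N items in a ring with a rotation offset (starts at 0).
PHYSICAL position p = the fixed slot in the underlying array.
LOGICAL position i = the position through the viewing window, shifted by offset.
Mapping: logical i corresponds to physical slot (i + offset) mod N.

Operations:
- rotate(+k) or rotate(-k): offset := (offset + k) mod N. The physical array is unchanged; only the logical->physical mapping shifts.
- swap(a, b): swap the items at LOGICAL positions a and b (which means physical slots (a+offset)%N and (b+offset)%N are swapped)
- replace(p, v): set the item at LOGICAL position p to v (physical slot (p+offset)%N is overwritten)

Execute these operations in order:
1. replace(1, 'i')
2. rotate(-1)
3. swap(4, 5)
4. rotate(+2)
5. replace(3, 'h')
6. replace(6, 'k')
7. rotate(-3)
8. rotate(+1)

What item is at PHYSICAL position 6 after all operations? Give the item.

After op 1 (replace(1, 'i')): offset=0, physical=[A,i,C,D,E,F,G], logical=[A,i,C,D,E,F,G]
After op 2 (rotate(-1)): offset=6, physical=[A,i,C,D,E,F,G], logical=[G,A,i,C,D,E,F]
After op 3 (swap(4, 5)): offset=6, physical=[A,i,C,E,D,F,G], logical=[G,A,i,C,E,D,F]
After op 4 (rotate(+2)): offset=1, physical=[A,i,C,E,D,F,G], logical=[i,C,E,D,F,G,A]
After op 5 (replace(3, 'h')): offset=1, physical=[A,i,C,E,h,F,G], logical=[i,C,E,h,F,G,A]
After op 6 (replace(6, 'k')): offset=1, physical=[k,i,C,E,h,F,G], logical=[i,C,E,h,F,G,k]
After op 7 (rotate(-3)): offset=5, physical=[k,i,C,E,h,F,G], logical=[F,G,k,i,C,E,h]
After op 8 (rotate(+1)): offset=6, physical=[k,i,C,E,h,F,G], logical=[G,k,i,C,E,h,F]

Answer: G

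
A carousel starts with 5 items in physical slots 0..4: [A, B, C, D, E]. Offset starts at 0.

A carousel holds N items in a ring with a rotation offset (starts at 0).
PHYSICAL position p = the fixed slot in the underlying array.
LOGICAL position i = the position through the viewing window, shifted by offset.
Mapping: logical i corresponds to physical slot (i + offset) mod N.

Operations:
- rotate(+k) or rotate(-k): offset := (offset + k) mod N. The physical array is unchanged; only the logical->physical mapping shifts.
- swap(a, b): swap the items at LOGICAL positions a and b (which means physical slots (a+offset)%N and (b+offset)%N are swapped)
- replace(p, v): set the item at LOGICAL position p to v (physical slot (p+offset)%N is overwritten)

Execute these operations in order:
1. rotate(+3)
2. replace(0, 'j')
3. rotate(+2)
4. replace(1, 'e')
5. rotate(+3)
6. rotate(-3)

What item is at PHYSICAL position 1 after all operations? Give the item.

After op 1 (rotate(+3)): offset=3, physical=[A,B,C,D,E], logical=[D,E,A,B,C]
After op 2 (replace(0, 'j')): offset=3, physical=[A,B,C,j,E], logical=[j,E,A,B,C]
After op 3 (rotate(+2)): offset=0, physical=[A,B,C,j,E], logical=[A,B,C,j,E]
After op 4 (replace(1, 'e')): offset=0, physical=[A,e,C,j,E], logical=[A,e,C,j,E]
After op 5 (rotate(+3)): offset=3, physical=[A,e,C,j,E], logical=[j,E,A,e,C]
After op 6 (rotate(-3)): offset=0, physical=[A,e,C,j,E], logical=[A,e,C,j,E]

Answer: e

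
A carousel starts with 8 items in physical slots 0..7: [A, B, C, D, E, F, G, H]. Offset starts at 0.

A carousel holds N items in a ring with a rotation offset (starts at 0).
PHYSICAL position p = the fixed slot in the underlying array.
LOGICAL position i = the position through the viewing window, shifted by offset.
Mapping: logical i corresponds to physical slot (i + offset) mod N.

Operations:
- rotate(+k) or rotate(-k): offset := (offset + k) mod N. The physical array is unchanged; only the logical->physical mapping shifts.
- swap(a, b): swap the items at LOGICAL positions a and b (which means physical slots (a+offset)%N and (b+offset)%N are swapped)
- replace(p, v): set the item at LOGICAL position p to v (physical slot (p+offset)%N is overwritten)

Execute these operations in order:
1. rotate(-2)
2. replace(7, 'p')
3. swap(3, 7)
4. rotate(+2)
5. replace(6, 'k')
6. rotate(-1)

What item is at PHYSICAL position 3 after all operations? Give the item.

Answer: D

Derivation:
After op 1 (rotate(-2)): offset=6, physical=[A,B,C,D,E,F,G,H], logical=[G,H,A,B,C,D,E,F]
After op 2 (replace(7, 'p')): offset=6, physical=[A,B,C,D,E,p,G,H], logical=[G,H,A,B,C,D,E,p]
After op 3 (swap(3, 7)): offset=6, physical=[A,p,C,D,E,B,G,H], logical=[G,H,A,p,C,D,E,B]
After op 4 (rotate(+2)): offset=0, physical=[A,p,C,D,E,B,G,H], logical=[A,p,C,D,E,B,G,H]
After op 5 (replace(6, 'k')): offset=0, physical=[A,p,C,D,E,B,k,H], logical=[A,p,C,D,E,B,k,H]
After op 6 (rotate(-1)): offset=7, physical=[A,p,C,D,E,B,k,H], logical=[H,A,p,C,D,E,B,k]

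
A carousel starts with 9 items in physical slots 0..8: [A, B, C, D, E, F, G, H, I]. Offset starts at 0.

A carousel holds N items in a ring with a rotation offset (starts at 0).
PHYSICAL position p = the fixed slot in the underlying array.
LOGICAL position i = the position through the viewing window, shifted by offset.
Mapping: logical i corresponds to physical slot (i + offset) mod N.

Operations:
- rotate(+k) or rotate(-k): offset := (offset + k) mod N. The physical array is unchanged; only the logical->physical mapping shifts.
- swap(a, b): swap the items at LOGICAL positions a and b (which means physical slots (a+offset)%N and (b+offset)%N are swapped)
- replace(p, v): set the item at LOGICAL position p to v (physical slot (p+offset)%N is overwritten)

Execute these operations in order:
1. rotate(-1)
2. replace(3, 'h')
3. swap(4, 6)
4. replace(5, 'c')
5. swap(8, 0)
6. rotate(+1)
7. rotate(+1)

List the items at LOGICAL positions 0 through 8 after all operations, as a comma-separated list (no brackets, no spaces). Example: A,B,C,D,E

Answer: B,h,F,c,D,G,I,H,A

Derivation:
After op 1 (rotate(-1)): offset=8, physical=[A,B,C,D,E,F,G,H,I], logical=[I,A,B,C,D,E,F,G,H]
After op 2 (replace(3, 'h')): offset=8, physical=[A,B,h,D,E,F,G,H,I], logical=[I,A,B,h,D,E,F,G,H]
After op 3 (swap(4, 6)): offset=8, physical=[A,B,h,F,E,D,G,H,I], logical=[I,A,B,h,F,E,D,G,H]
After op 4 (replace(5, 'c')): offset=8, physical=[A,B,h,F,c,D,G,H,I], logical=[I,A,B,h,F,c,D,G,H]
After op 5 (swap(8, 0)): offset=8, physical=[A,B,h,F,c,D,G,I,H], logical=[H,A,B,h,F,c,D,G,I]
After op 6 (rotate(+1)): offset=0, physical=[A,B,h,F,c,D,G,I,H], logical=[A,B,h,F,c,D,G,I,H]
After op 7 (rotate(+1)): offset=1, physical=[A,B,h,F,c,D,G,I,H], logical=[B,h,F,c,D,G,I,H,A]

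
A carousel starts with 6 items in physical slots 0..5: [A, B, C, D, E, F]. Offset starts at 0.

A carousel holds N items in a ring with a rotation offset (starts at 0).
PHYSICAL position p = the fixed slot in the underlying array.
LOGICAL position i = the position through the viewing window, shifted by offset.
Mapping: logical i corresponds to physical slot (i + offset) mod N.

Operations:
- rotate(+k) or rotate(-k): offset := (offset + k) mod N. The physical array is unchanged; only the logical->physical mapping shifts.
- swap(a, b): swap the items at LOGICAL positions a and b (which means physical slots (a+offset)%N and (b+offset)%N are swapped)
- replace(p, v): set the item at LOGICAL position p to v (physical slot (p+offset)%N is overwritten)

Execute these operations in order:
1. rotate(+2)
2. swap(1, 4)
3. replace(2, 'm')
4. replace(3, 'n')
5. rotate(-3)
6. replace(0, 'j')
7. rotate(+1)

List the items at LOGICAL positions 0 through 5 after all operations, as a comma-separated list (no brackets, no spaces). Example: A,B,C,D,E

After op 1 (rotate(+2)): offset=2, physical=[A,B,C,D,E,F], logical=[C,D,E,F,A,B]
After op 2 (swap(1, 4)): offset=2, physical=[D,B,C,A,E,F], logical=[C,A,E,F,D,B]
After op 3 (replace(2, 'm')): offset=2, physical=[D,B,C,A,m,F], logical=[C,A,m,F,D,B]
After op 4 (replace(3, 'n')): offset=2, physical=[D,B,C,A,m,n], logical=[C,A,m,n,D,B]
After op 5 (rotate(-3)): offset=5, physical=[D,B,C,A,m,n], logical=[n,D,B,C,A,m]
After op 6 (replace(0, 'j')): offset=5, physical=[D,B,C,A,m,j], logical=[j,D,B,C,A,m]
After op 7 (rotate(+1)): offset=0, physical=[D,B,C,A,m,j], logical=[D,B,C,A,m,j]

Answer: D,B,C,A,m,j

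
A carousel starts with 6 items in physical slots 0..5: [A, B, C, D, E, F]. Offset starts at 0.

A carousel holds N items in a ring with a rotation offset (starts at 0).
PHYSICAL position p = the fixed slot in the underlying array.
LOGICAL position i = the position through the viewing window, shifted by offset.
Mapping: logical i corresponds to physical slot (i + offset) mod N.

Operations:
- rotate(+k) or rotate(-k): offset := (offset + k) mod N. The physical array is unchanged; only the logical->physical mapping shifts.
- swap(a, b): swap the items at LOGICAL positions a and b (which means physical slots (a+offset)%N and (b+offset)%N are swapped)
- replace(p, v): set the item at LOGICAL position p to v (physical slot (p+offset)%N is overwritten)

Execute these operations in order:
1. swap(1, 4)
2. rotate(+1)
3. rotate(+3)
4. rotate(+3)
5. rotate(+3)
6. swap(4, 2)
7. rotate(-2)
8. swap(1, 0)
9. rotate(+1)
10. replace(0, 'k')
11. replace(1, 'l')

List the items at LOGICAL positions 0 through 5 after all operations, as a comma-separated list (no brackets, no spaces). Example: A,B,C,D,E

Answer: k,l,F,C,E,D

Derivation:
After op 1 (swap(1, 4)): offset=0, physical=[A,E,C,D,B,F], logical=[A,E,C,D,B,F]
After op 2 (rotate(+1)): offset=1, physical=[A,E,C,D,B,F], logical=[E,C,D,B,F,A]
After op 3 (rotate(+3)): offset=4, physical=[A,E,C,D,B,F], logical=[B,F,A,E,C,D]
After op 4 (rotate(+3)): offset=1, physical=[A,E,C,D,B,F], logical=[E,C,D,B,F,A]
After op 5 (rotate(+3)): offset=4, physical=[A,E,C,D,B,F], logical=[B,F,A,E,C,D]
After op 6 (swap(4, 2)): offset=4, physical=[C,E,A,D,B,F], logical=[B,F,C,E,A,D]
After op 7 (rotate(-2)): offset=2, physical=[C,E,A,D,B,F], logical=[A,D,B,F,C,E]
After op 8 (swap(1, 0)): offset=2, physical=[C,E,D,A,B,F], logical=[D,A,B,F,C,E]
After op 9 (rotate(+1)): offset=3, physical=[C,E,D,A,B,F], logical=[A,B,F,C,E,D]
After op 10 (replace(0, 'k')): offset=3, physical=[C,E,D,k,B,F], logical=[k,B,F,C,E,D]
After op 11 (replace(1, 'l')): offset=3, physical=[C,E,D,k,l,F], logical=[k,l,F,C,E,D]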